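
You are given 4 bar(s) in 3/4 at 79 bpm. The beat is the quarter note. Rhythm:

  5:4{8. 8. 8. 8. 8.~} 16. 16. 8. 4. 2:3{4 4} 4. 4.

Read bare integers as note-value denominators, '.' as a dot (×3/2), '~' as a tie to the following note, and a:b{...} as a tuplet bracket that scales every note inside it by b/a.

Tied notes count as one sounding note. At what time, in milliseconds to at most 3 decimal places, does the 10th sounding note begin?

note 10 onset = 15/2b = 5696.203ms

1. 0.0ms @ 0 + 455.696ms (3/5)
2. 455.696ms @ 3/5 + 455.696ms (3/5)
3. 911.392ms @ 6/5 + 455.696ms (3/5)
4. 1367.089ms @ 9/5 + 455.696ms (3/5)
5. 1822.785ms @ 12/5 + 740.506ms (39/40)
6. 2563.291ms @ 27/8 + 284.81ms (3/8)
7. 2848.101ms @ 15/4 + 569.62ms (3/4)
8. 3417.722ms @ 9/2 + 1139.241ms (3/2)
9. 4556.962ms @ 6 + 1139.241ms (3/2)
10. 5696.203ms @ 15/2 + 1139.241ms (3/2)
11. 6835.443ms @ 9 + 1139.241ms (3/2)
12. 7974.684ms @ 21/2 + 1139.241ms (3/2)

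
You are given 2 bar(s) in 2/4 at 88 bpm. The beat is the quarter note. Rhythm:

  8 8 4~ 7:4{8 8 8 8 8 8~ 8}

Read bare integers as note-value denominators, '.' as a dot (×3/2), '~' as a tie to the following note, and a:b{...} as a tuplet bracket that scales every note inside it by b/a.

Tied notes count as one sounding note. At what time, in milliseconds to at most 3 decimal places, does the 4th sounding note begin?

note 4 onset = 16/7b = 1558.442ms

1. 0.0ms @ 0 + 340.909ms (1/2)
2. 340.909ms @ 1/2 + 340.909ms (1/2)
3. 681.818ms @ 1 + 876.623ms (9/7)
4. 1558.442ms @ 16/7 + 194.805ms (2/7)
5. 1753.247ms @ 18/7 + 194.805ms (2/7)
6. 1948.052ms @ 20/7 + 194.805ms (2/7)
7. 2142.857ms @ 22/7 + 194.805ms (2/7)
8. 2337.662ms @ 24/7 + 389.61ms (4/7)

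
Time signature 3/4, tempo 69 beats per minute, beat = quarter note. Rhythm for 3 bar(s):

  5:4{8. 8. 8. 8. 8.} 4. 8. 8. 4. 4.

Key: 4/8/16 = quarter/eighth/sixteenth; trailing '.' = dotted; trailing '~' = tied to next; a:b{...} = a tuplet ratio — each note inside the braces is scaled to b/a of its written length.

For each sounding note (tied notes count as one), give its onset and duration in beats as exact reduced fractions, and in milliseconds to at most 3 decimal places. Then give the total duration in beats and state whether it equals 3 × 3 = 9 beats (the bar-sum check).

1) 0.0ms=0b +521.739ms=3/5b
2) 521.739ms=3/5b +521.739ms=3/5b
3) 1043.478ms=6/5b +521.739ms=3/5b
4) 1565.217ms=9/5b +521.739ms=3/5b
5) 2086.957ms=12/5b +521.739ms=3/5b
6) 2608.696ms=3b +1304.348ms=3/2b
7) 3913.043ms=9/2b +652.174ms=3/4b
8) 4565.217ms=21/4b +652.174ms=3/4b
9) 5217.391ms=6b +1304.348ms=3/2b
10) 6521.739ms=15/2b +1304.348ms=3/2b
Σ=9b of 9 (69bpm 3/4) — PASS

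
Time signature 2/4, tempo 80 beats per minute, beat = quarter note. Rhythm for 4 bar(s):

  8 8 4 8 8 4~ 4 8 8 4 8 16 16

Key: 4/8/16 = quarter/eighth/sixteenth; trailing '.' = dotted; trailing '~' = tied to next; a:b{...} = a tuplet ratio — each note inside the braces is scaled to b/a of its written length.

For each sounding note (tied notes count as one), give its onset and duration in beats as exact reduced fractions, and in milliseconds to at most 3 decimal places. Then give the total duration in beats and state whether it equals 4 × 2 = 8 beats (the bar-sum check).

1) 0.0ms=0b +375.0ms=1/2b
2) 375.0ms=1/2b +375.0ms=1/2b
3) 750.0ms=1b +750.0ms=1b
4) 1500.0ms=2b +375.0ms=1/2b
5) 1875.0ms=5/2b +375.0ms=1/2b
6) 2250.0ms=3b +1500.0ms=2b
7) 3750.0ms=5b +375.0ms=1/2b
8) 4125.0ms=11/2b +375.0ms=1/2b
9) 4500.0ms=6b +750.0ms=1b
10) 5250.0ms=7b +375.0ms=1/2b
11) 5625.0ms=15/2b +187.5ms=1/4b
12) 5812.5ms=31/4b +187.5ms=1/4b
Σ=8b of 8 (80bpm 2/4) — PASS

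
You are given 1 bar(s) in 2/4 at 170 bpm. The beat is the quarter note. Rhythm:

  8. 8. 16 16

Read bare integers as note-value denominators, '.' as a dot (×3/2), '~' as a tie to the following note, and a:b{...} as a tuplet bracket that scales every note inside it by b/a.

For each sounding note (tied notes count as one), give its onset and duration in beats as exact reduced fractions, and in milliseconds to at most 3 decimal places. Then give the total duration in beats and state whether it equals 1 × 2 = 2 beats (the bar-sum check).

1) 0.0ms=0b +264.706ms=3/4b
2) 264.706ms=3/4b +264.706ms=3/4b
3) 529.412ms=3/2b +88.235ms=1/4b
4) 617.647ms=7/4b +88.235ms=1/4b
Σ=2b of 2 (170bpm 2/4) — PASS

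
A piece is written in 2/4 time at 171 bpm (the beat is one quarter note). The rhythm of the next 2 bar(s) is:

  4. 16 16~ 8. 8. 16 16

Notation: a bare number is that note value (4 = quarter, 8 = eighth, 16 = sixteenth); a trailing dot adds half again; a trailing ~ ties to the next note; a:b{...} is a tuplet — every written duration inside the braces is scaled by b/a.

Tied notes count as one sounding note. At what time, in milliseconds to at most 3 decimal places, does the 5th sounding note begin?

note 5 onset = 7/2b = 1228.07ms

1. 0.0ms @ 0 + 526.316ms (3/2)
2. 526.316ms @ 3/2 + 87.719ms (1/4)
3. 614.035ms @ 7/4 + 350.877ms (1)
4. 964.912ms @ 11/4 + 263.158ms (3/4)
5. 1228.07ms @ 7/2 + 87.719ms (1/4)
6. 1315.789ms @ 15/4 + 87.719ms (1/4)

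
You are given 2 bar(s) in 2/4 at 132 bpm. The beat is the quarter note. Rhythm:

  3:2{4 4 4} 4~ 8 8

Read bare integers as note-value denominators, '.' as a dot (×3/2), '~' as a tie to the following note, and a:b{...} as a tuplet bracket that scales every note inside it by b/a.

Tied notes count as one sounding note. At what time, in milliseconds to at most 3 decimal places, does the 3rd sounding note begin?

note 3 onset = 4/3b = 606.061ms

1. 0.0ms @ 0 + 303.03ms (2/3)
2. 303.03ms @ 2/3 + 303.03ms (2/3)
3. 606.061ms @ 4/3 + 303.03ms (2/3)
4. 909.091ms @ 2 + 681.818ms (3/2)
5. 1590.909ms @ 7/2 + 227.273ms (1/2)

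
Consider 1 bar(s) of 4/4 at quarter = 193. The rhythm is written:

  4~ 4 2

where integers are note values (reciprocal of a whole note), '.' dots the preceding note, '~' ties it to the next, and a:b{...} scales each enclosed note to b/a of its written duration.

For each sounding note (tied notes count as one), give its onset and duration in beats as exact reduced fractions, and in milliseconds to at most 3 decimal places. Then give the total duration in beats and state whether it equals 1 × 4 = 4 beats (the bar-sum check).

1) 0.0ms=0b +621.762ms=2b
2) 621.762ms=2b +621.762ms=2b
Σ=4b of 4 (193bpm 4/4) — PASS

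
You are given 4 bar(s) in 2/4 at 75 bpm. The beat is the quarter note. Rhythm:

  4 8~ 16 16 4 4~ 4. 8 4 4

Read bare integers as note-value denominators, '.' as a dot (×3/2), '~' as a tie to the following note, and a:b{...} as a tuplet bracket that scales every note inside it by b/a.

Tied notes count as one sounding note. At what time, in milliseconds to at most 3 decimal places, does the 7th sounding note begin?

note 7 onset = 6b = 4800.0ms

1. 0.0ms @ 0 + 800.0ms (1)
2. 800.0ms @ 1 + 600.0ms (3/4)
3. 1400.0ms @ 7/4 + 200.0ms (1/4)
4. 1600.0ms @ 2 + 800.0ms (1)
5. 2400.0ms @ 3 + 2000.0ms (5/2)
6. 4400.0ms @ 11/2 + 400.0ms (1/2)
7. 4800.0ms @ 6 + 800.0ms (1)
8. 5600.0ms @ 7 + 800.0ms (1)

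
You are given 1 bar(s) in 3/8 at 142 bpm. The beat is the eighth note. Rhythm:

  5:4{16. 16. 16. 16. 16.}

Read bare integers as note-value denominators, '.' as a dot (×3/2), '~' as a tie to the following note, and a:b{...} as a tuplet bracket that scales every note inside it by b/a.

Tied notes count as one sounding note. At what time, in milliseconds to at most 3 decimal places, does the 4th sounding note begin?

note 4 onset = 9/5b = 760.563ms

1. 0.0ms @ 0 + 253.521ms (3/5)
2. 253.521ms @ 3/5 + 253.521ms (3/5)
3. 507.042ms @ 6/5 + 253.521ms (3/5)
4. 760.563ms @ 9/5 + 253.521ms (3/5)
5. 1014.085ms @ 12/5 + 253.521ms (3/5)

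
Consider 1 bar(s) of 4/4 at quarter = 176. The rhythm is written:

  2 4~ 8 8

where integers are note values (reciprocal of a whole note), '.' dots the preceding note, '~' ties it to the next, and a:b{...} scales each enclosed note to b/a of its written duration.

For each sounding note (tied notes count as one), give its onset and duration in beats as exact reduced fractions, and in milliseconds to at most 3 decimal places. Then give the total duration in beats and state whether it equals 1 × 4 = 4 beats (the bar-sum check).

1) 0.0ms=0b +681.818ms=2b
2) 681.818ms=2b +511.364ms=3/2b
3) 1193.182ms=7/2b +170.455ms=1/2b
Σ=4b of 4 (176bpm 4/4) — PASS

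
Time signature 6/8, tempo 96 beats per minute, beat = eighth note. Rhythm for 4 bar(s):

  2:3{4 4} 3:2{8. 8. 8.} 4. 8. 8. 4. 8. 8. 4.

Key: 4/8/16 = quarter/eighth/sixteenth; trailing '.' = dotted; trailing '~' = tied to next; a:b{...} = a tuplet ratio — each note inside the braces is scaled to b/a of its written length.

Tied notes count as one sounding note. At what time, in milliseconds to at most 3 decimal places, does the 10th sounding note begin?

1. 0.0ms @ 0 + 1875.0ms (3)
2. 1875.0ms @ 3 + 1875.0ms (3)
3. 3750.0ms @ 6 + 625.0ms (1)
4. 4375.0ms @ 7 + 625.0ms (1)
5. 5000.0ms @ 8 + 625.0ms (1)
6. 5625.0ms @ 9 + 1875.0ms (3)
7. 7500.0ms @ 12 + 937.5ms (3/2)
8. 8437.5ms @ 27/2 + 937.5ms (3/2)
9. 9375.0ms @ 15 + 1875.0ms (3)
10. 11250.0ms @ 18 + 937.5ms (3/2)
11. 12187.5ms @ 39/2 + 937.5ms (3/2)
12. 13125.0ms @ 21 + 1875.0ms (3)

note 10 onset = 18b = 11250.0ms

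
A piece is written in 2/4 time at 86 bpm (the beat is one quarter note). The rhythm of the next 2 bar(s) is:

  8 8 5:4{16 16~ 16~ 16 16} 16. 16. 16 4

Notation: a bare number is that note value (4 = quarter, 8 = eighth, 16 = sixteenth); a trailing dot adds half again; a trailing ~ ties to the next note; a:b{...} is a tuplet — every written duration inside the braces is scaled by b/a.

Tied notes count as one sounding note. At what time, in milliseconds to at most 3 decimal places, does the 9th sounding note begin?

1. 0.0ms @ 0 + 348.837ms (1/2)
2. 348.837ms @ 1/2 + 348.837ms (1/2)
3. 697.674ms @ 1 + 139.535ms (1/5)
4. 837.209ms @ 6/5 + 418.605ms (3/5)
5. 1255.814ms @ 9/5 + 139.535ms (1/5)
6. 1395.349ms @ 2 + 261.628ms (3/8)
7. 1656.977ms @ 19/8 + 261.628ms (3/8)
8. 1918.605ms @ 11/4 + 174.419ms (1/4)
9. 2093.023ms @ 3 + 697.674ms (1)

note 9 onset = 3b = 2093.023ms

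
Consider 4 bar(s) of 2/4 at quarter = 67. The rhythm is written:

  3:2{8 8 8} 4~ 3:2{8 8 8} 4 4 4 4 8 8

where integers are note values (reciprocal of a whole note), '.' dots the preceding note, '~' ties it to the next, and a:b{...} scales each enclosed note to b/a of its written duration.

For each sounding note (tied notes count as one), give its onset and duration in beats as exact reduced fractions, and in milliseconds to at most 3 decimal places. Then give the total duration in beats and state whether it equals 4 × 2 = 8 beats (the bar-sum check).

1) 0.0ms=0b +298.507ms=1/3b
2) 298.507ms=1/3b +298.507ms=1/3b
3) 597.015ms=2/3b +298.507ms=1/3b
4) 895.522ms=1b +1194.03ms=4/3b
5) 2089.552ms=7/3b +298.507ms=1/3b
6) 2388.06ms=8/3b +298.507ms=1/3b
7) 2686.567ms=3b +895.522ms=1b
8) 3582.09ms=4b +895.522ms=1b
9) 4477.612ms=5b +895.522ms=1b
10) 5373.134ms=6b +895.522ms=1b
11) 6268.657ms=7b +447.761ms=1/2b
12) 6716.418ms=15/2b +447.761ms=1/2b
Σ=8b of 8 (67bpm 2/4) — PASS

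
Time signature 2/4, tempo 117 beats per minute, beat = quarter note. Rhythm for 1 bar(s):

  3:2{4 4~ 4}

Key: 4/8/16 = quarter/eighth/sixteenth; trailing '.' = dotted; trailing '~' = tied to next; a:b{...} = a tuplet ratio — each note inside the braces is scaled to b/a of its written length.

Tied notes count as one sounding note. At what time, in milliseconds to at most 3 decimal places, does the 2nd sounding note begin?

note 2 onset = 2/3b = 341.88ms

1. 0.0ms @ 0 + 341.88ms (2/3)
2. 341.88ms @ 2/3 + 683.761ms (4/3)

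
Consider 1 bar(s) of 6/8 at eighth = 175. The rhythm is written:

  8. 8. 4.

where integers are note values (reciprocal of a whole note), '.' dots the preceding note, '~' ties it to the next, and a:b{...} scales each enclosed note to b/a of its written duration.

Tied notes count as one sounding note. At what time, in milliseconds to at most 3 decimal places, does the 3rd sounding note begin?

1. 0.0ms @ 0 + 514.286ms (3/2)
2. 514.286ms @ 3/2 + 514.286ms (3/2)
3. 1028.571ms @ 3 + 1028.571ms (3)

note 3 onset = 3b = 1028.571ms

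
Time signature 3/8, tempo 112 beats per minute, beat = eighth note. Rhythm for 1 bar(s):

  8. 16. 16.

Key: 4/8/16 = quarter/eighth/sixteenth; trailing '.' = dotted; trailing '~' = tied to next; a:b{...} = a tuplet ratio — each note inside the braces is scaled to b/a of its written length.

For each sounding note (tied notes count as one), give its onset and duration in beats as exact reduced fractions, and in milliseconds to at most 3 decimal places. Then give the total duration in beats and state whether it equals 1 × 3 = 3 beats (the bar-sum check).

1) 0.0ms=0b +803.571ms=3/2b
2) 803.571ms=3/2b +401.786ms=3/4b
3) 1205.357ms=9/4b +401.786ms=3/4b
Σ=3b of 3 (112bpm 3/8) — PASS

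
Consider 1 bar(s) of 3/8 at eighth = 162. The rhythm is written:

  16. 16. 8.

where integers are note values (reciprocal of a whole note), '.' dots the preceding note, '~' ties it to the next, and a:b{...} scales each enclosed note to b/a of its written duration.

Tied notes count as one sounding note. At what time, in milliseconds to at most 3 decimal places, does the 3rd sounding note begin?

1. 0.0ms @ 0 + 277.778ms (3/4)
2. 277.778ms @ 3/4 + 277.778ms (3/4)
3. 555.556ms @ 3/2 + 555.556ms (3/2)

note 3 onset = 3/2b = 555.556ms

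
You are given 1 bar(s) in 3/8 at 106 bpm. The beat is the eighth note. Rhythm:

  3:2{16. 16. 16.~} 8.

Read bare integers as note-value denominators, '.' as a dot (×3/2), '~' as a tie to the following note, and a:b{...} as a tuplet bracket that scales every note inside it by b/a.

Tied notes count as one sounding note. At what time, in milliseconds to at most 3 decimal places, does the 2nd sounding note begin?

1. 0.0ms @ 0 + 283.019ms (1/2)
2. 283.019ms @ 1/2 + 283.019ms (1/2)
3. 566.038ms @ 1 + 1132.075ms (2)

note 2 onset = 1/2b = 283.019ms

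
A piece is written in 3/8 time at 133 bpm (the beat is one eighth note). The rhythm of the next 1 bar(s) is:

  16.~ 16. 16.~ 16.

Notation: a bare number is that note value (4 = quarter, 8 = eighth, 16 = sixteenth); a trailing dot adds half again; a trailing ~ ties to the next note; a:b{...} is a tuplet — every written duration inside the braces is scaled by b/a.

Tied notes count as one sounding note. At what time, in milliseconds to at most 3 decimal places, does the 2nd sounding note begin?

1. 0.0ms @ 0 + 676.692ms (3/2)
2. 676.692ms @ 3/2 + 676.692ms (3/2)

note 2 onset = 3/2b = 676.692ms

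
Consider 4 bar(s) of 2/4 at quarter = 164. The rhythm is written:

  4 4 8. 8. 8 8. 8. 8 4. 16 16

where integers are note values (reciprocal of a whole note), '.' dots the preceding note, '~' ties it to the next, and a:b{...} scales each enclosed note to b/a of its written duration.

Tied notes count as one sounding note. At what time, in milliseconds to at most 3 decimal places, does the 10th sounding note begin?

1. 0.0ms @ 0 + 365.854ms (1)
2. 365.854ms @ 1 + 365.854ms (1)
3. 731.707ms @ 2 + 274.39ms (3/4)
4. 1006.098ms @ 11/4 + 274.39ms (3/4)
5. 1280.488ms @ 7/2 + 182.927ms (1/2)
6. 1463.415ms @ 4 + 274.39ms (3/4)
7. 1737.805ms @ 19/4 + 274.39ms (3/4)
8. 2012.195ms @ 11/2 + 182.927ms (1/2)
9. 2195.122ms @ 6 + 548.78ms (3/2)
10. 2743.902ms @ 15/2 + 91.463ms (1/4)
11. 2835.366ms @ 31/4 + 91.463ms (1/4)

note 10 onset = 15/2b = 2743.902ms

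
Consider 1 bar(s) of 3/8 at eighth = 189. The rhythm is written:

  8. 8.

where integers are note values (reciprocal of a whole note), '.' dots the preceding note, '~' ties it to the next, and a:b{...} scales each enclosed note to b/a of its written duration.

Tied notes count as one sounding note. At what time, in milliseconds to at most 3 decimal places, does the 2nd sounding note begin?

note 2 onset = 3/2b = 476.19ms

1. 0.0ms @ 0 + 476.19ms (3/2)
2. 476.19ms @ 3/2 + 476.19ms (3/2)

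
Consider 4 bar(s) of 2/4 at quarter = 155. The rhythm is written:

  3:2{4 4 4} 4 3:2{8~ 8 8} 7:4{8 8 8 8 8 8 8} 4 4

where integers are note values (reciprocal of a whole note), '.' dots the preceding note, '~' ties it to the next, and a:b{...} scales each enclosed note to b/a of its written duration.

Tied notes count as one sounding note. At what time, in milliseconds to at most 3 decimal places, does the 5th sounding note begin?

1. 0.0ms @ 0 + 258.065ms (2/3)
2. 258.065ms @ 2/3 + 258.065ms (2/3)
3. 516.129ms @ 4/3 + 258.065ms (2/3)
4. 774.194ms @ 2 + 387.097ms (1)
5. 1161.29ms @ 3 + 258.065ms (2/3)
6. 1419.355ms @ 11/3 + 129.032ms (1/3)
7. 1548.387ms @ 4 + 110.599ms (2/7)
8. 1658.986ms @ 30/7 + 110.599ms (2/7)
9. 1769.585ms @ 32/7 + 110.599ms (2/7)
10. 1880.184ms @ 34/7 + 110.599ms (2/7)
11. 1990.783ms @ 36/7 + 110.599ms (2/7)
12. 2101.382ms @ 38/7 + 110.599ms (2/7)
13. 2211.982ms @ 40/7 + 110.599ms (2/7)
14. 2322.581ms @ 6 + 387.097ms (1)
15. 2709.677ms @ 7 + 387.097ms (1)

note 5 onset = 3b = 1161.29ms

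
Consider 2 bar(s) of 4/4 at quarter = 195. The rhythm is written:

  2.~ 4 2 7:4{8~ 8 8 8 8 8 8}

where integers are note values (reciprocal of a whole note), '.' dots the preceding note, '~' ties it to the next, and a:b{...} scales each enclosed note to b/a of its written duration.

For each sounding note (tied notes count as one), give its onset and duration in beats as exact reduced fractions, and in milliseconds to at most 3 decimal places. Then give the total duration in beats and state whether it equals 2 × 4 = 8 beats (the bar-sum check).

1) 0.0ms=0b +1230.769ms=4b
2) 1230.769ms=4b +615.385ms=2b
3) 1846.154ms=6b +175.824ms=4/7b
4) 2021.978ms=46/7b +87.912ms=2/7b
5) 2109.89ms=48/7b +87.912ms=2/7b
6) 2197.802ms=50/7b +87.912ms=2/7b
7) 2285.714ms=52/7b +87.912ms=2/7b
8) 2373.626ms=54/7b +87.912ms=2/7b
Σ=8b of 8 (195bpm 4/4) — PASS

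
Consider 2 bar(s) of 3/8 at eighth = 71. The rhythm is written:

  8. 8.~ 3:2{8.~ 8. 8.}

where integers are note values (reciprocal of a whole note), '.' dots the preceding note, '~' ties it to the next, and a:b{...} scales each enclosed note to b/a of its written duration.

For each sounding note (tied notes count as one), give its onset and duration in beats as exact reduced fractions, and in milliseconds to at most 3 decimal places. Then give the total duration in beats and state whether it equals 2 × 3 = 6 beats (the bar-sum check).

1) 0.0ms=0b +1267.606ms=3/2b
2) 1267.606ms=3/2b +2957.746ms=7/2b
3) 4225.352ms=5b +845.07ms=1b
Σ=6b of 6 (71bpm 3/8) — PASS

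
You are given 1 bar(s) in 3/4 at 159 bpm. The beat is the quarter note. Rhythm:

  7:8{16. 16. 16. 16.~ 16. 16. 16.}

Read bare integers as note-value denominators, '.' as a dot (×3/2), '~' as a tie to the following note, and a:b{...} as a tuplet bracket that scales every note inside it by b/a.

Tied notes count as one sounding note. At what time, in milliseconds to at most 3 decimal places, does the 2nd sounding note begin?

note 2 onset = 3/7b = 161.725ms

1. 0.0ms @ 0 + 161.725ms (3/7)
2. 161.725ms @ 3/7 + 161.725ms (3/7)
3. 323.45ms @ 6/7 + 161.725ms (3/7)
4. 485.175ms @ 9/7 + 323.45ms (6/7)
5. 808.625ms @ 15/7 + 161.725ms (3/7)
6. 970.35ms @ 18/7 + 161.725ms (3/7)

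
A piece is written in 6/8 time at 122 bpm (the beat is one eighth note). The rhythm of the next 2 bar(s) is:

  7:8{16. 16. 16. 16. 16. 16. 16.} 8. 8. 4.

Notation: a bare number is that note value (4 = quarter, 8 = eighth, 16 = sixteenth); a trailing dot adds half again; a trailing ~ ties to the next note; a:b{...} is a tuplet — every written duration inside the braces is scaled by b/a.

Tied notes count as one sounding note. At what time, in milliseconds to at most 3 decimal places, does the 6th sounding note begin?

note 6 onset = 30/7b = 2107.728ms

1. 0.0ms @ 0 + 421.546ms (6/7)
2. 421.546ms @ 6/7 + 421.546ms (6/7)
3. 843.091ms @ 12/7 + 421.546ms (6/7)
4. 1264.637ms @ 18/7 + 421.546ms (6/7)
5. 1686.183ms @ 24/7 + 421.546ms (6/7)
6. 2107.728ms @ 30/7 + 421.546ms (6/7)
7. 2529.274ms @ 36/7 + 421.546ms (6/7)
8. 2950.82ms @ 6 + 737.705ms (3/2)
9. 3688.525ms @ 15/2 + 737.705ms (3/2)
10. 4426.23ms @ 9 + 1475.41ms (3)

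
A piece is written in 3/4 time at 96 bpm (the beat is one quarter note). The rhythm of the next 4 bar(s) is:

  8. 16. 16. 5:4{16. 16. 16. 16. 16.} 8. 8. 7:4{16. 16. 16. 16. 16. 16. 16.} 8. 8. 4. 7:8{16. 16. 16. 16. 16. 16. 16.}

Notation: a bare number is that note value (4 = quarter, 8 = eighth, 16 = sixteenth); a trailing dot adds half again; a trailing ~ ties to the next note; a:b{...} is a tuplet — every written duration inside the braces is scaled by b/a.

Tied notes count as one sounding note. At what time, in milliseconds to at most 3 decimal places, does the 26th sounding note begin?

1. 0.0ms @ 0 + 468.75ms (3/4)
2. 468.75ms @ 3/4 + 234.375ms (3/8)
3. 703.125ms @ 9/8 + 234.375ms (3/8)
4. 937.5ms @ 3/2 + 187.5ms (3/10)
5. 1125.0ms @ 9/5 + 187.5ms (3/10)
6. 1312.5ms @ 21/10 + 187.5ms (3/10)
7. 1500.0ms @ 12/5 + 187.5ms (3/10)
8. 1687.5ms @ 27/10 + 187.5ms (3/10)
9. 1875.0ms @ 3 + 468.75ms (3/4)
10. 2343.75ms @ 15/4 + 468.75ms (3/4)
11. 2812.5ms @ 9/2 + 133.929ms (3/14)
12. 2946.429ms @ 33/7 + 133.929ms (3/14)
13. 3080.357ms @ 69/14 + 133.929ms (3/14)
14. 3214.286ms @ 36/7 + 133.929ms (3/14)
15. 3348.214ms @ 75/14 + 133.929ms (3/14)
16. 3482.143ms @ 39/7 + 133.929ms (3/14)
17. 3616.071ms @ 81/14 + 133.929ms (3/14)
18. 3750.0ms @ 6 + 468.75ms (3/4)
19. 4218.75ms @ 27/4 + 468.75ms (3/4)
20. 4687.5ms @ 15/2 + 937.5ms (3/2)
21. 5625.0ms @ 9 + 267.857ms (3/7)
22. 5892.857ms @ 66/7 + 267.857ms (3/7)
23. 6160.714ms @ 69/7 + 267.857ms (3/7)
24. 6428.571ms @ 72/7 + 267.857ms (3/7)
25. 6696.429ms @ 75/7 + 267.857ms (3/7)
26. 6964.286ms @ 78/7 + 267.857ms (3/7)
27. 7232.143ms @ 81/7 + 267.857ms (3/7)

note 26 onset = 78/7b = 6964.286ms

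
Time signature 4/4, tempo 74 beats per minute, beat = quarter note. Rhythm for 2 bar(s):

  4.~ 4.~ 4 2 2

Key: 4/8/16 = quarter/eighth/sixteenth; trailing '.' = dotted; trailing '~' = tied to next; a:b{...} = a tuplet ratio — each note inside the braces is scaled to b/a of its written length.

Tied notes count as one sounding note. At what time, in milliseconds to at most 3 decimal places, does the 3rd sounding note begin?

note 3 onset = 6b = 4864.865ms

1. 0.0ms @ 0 + 3243.243ms (4)
2. 3243.243ms @ 4 + 1621.622ms (2)
3. 4864.865ms @ 6 + 1621.622ms (2)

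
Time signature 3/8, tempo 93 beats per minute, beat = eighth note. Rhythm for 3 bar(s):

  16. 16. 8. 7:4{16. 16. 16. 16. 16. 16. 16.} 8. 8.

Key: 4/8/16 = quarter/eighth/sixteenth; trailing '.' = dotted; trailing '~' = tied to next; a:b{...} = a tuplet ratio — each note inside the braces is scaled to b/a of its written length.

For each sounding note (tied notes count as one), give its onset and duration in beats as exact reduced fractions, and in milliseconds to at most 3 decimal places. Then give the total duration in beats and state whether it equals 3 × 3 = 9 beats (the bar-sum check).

1) 0.0ms=0b +483.871ms=3/4b
2) 483.871ms=3/4b +483.871ms=3/4b
3) 967.742ms=3/2b +967.742ms=3/2b
4) 1935.484ms=3b +276.498ms=3/7b
5) 2211.982ms=24/7b +276.498ms=3/7b
6) 2488.479ms=27/7b +276.498ms=3/7b
7) 2764.977ms=30/7b +276.498ms=3/7b
8) 3041.475ms=33/7b +276.498ms=3/7b
9) 3317.972ms=36/7b +276.498ms=3/7b
10) 3594.47ms=39/7b +276.498ms=3/7b
11) 3870.968ms=6b +967.742ms=3/2b
12) 4838.71ms=15/2b +967.742ms=3/2b
Σ=9b of 9 (93bpm 3/8) — PASS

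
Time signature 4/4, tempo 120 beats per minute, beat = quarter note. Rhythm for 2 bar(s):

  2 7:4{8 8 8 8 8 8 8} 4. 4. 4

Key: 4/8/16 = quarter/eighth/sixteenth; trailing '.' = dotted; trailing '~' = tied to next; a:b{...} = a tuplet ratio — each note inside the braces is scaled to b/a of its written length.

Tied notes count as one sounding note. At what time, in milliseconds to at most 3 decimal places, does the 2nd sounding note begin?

1. 0.0ms @ 0 + 1000.0ms (2)
2. 1000.0ms @ 2 + 142.857ms (2/7)
3. 1142.857ms @ 16/7 + 142.857ms (2/7)
4. 1285.714ms @ 18/7 + 142.857ms (2/7)
5. 1428.571ms @ 20/7 + 142.857ms (2/7)
6. 1571.429ms @ 22/7 + 142.857ms (2/7)
7. 1714.286ms @ 24/7 + 142.857ms (2/7)
8. 1857.143ms @ 26/7 + 142.857ms (2/7)
9. 2000.0ms @ 4 + 750.0ms (3/2)
10. 2750.0ms @ 11/2 + 750.0ms (3/2)
11. 3500.0ms @ 7 + 500.0ms (1)

note 2 onset = 2b = 1000.0ms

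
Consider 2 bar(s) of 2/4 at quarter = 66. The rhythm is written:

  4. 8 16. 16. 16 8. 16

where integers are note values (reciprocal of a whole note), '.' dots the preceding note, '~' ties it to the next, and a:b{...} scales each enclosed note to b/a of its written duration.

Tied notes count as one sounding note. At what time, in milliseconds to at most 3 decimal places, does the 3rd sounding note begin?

1. 0.0ms @ 0 + 1363.636ms (3/2)
2. 1363.636ms @ 3/2 + 454.545ms (1/2)
3. 1818.182ms @ 2 + 340.909ms (3/8)
4. 2159.091ms @ 19/8 + 340.909ms (3/8)
5. 2500.0ms @ 11/4 + 227.273ms (1/4)
6. 2727.273ms @ 3 + 681.818ms (3/4)
7. 3409.091ms @ 15/4 + 227.273ms (1/4)

note 3 onset = 2b = 1818.182ms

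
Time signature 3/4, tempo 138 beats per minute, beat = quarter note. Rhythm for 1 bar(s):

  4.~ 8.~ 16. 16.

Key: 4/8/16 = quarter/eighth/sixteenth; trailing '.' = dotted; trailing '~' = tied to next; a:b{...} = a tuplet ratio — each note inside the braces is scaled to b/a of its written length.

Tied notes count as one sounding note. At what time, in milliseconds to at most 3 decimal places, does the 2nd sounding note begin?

note 2 onset = 21/8b = 1141.304ms

1. 0.0ms @ 0 + 1141.304ms (21/8)
2. 1141.304ms @ 21/8 + 163.043ms (3/8)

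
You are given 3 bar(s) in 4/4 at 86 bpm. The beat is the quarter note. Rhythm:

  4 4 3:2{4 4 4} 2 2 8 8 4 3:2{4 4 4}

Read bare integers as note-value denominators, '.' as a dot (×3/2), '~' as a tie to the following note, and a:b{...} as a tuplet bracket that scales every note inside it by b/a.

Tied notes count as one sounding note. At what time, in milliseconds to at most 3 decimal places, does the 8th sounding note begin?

note 8 onset = 8b = 5581.395ms

1. 0.0ms @ 0 + 697.674ms (1)
2. 697.674ms @ 1 + 697.674ms (1)
3. 1395.349ms @ 2 + 465.116ms (2/3)
4. 1860.465ms @ 8/3 + 465.116ms (2/3)
5. 2325.581ms @ 10/3 + 465.116ms (2/3)
6. 2790.698ms @ 4 + 1395.349ms (2)
7. 4186.047ms @ 6 + 1395.349ms (2)
8. 5581.395ms @ 8 + 348.837ms (1/2)
9. 5930.233ms @ 17/2 + 348.837ms (1/2)
10. 6279.07ms @ 9 + 697.674ms (1)
11. 6976.744ms @ 10 + 465.116ms (2/3)
12. 7441.86ms @ 32/3 + 465.116ms (2/3)
13. 7906.977ms @ 34/3 + 465.116ms (2/3)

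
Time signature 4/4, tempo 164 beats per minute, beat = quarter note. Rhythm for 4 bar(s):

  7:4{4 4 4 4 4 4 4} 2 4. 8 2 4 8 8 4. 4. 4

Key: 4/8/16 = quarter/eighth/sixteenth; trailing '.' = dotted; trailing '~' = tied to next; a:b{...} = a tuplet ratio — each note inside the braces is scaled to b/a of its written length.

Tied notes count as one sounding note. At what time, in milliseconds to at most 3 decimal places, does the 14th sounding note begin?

note 14 onset = 23/2b = 4207.317ms

1. 0.0ms @ 0 + 209.059ms (4/7)
2. 209.059ms @ 4/7 + 209.059ms (4/7)
3. 418.118ms @ 8/7 + 209.059ms (4/7)
4. 627.178ms @ 12/7 + 209.059ms (4/7)
5. 836.237ms @ 16/7 + 209.059ms (4/7)
6. 1045.296ms @ 20/7 + 209.059ms (4/7)
7. 1254.355ms @ 24/7 + 209.059ms (4/7)
8. 1463.415ms @ 4 + 731.707ms (2)
9. 2195.122ms @ 6 + 548.78ms (3/2)
10. 2743.902ms @ 15/2 + 182.927ms (1/2)
11. 2926.829ms @ 8 + 731.707ms (2)
12. 3658.537ms @ 10 + 365.854ms (1)
13. 4024.39ms @ 11 + 182.927ms (1/2)
14. 4207.317ms @ 23/2 + 182.927ms (1/2)
15. 4390.244ms @ 12 + 548.78ms (3/2)
16. 4939.024ms @ 27/2 + 548.78ms (3/2)
17. 5487.805ms @ 15 + 365.854ms (1)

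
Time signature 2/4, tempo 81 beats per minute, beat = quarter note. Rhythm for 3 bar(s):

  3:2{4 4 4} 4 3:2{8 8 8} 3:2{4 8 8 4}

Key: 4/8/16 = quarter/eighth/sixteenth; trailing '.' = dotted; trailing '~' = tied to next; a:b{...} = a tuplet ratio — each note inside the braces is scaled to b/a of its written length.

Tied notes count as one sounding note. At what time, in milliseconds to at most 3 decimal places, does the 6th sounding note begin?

1. 0.0ms @ 0 + 493.827ms (2/3)
2. 493.827ms @ 2/3 + 493.827ms (2/3)
3. 987.654ms @ 4/3 + 493.827ms (2/3)
4. 1481.481ms @ 2 + 740.741ms (1)
5. 2222.222ms @ 3 + 246.914ms (1/3)
6. 2469.136ms @ 10/3 + 246.914ms (1/3)
7. 2716.049ms @ 11/3 + 246.914ms (1/3)
8. 2962.963ms @ 4 + 493.827ms (2/3)
9. 3456.79ms @ 14/3 + 246.914ms (1/3)
10. 3703.704ms @ 5 + 246.914ms (1/3)
11. 3950.617ms @ 16/3 + 493.827ms (2/3)

note 6 onset = 10/3b = 2469.136ms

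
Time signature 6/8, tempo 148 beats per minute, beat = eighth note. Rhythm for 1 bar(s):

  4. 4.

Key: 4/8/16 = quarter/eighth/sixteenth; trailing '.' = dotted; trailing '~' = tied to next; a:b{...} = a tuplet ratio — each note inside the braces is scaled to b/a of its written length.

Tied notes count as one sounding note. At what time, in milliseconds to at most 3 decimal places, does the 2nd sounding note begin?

note 2 onset = 3b = 1216.216ms

1. 0.0ms @ 0 + 1216.216ms (3)
2. 1216.216ms @ 3 + 1216.216ms (3)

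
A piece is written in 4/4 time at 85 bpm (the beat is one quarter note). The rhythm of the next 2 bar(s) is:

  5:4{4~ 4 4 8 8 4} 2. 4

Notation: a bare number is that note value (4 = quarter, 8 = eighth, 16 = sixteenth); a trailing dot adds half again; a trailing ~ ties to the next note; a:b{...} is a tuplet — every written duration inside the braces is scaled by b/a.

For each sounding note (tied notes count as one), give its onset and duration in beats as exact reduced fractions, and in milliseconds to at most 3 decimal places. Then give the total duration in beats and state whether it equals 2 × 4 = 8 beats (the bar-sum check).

1) 0.0ms=0b +1129.412ms=8/5b
2) 1129.412ms=8/5b +564.706ms=4/5b
3) 1694.118ms=12/5b +282.353ms=2/5b
4) 1976.471ms=14/5b +282.353ms=2/5b
5) 2258.824ms=16/5b +564.706ms=4/5b
6) 2823.529ms=4b +2117.647ms=3b
7) 4941.176ms=7b +705.882ms=1b
Σ=8b of 8 (85bpm 4/4) — PASS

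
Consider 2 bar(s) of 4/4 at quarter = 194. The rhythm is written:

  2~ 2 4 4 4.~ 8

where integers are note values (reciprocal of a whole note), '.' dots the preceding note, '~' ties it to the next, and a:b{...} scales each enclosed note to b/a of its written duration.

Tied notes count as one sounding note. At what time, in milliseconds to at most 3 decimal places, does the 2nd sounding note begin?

1. 0.0ms @ 0 + 1237.113ms (4)
2. 1237.113ms @ 4 + 309.278ms (1)
3. 1546.392ms @ 5 + 309.278ms (1)
4. 1855.67ms @ 6 + 618.557ms (2)

note 2 onset = 4b = 1237.113ms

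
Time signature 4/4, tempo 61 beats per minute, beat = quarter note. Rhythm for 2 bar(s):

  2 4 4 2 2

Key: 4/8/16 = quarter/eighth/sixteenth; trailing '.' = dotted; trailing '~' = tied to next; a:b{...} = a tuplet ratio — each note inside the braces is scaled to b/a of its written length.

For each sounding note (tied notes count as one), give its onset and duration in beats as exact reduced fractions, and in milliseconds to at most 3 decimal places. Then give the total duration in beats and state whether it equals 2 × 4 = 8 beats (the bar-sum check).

1) 0.0ms=0b +1967.213ms=2b
2) 1967.213ms=2b +983.607ms=1b
3) 2950.82ms=3b +983.607ms=1b
4) 3934.426ms=4b +1967.213ms=2b
5) 5901.639ms=6b +1967.213ms=2b
Σ=8b of 8 (61bpm 4/4) — PASS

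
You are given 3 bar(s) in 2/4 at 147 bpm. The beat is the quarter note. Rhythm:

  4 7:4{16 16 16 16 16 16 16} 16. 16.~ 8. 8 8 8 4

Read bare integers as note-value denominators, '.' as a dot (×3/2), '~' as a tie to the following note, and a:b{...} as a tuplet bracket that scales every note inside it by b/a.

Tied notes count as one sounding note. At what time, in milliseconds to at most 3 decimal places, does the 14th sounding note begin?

note 14 onset = 5b = 2040.816ms

1. 0.0ms @ 0 + 408.163ms (1)
2. 408.163ms @ 1 + 58.309ms (1/7)
3. 466.472ms @ 8/7 + 58.309ms (1/7)
4. 524.781ms @ 9/7 + 58.309ms (1/7)
5. 583.09ms @ 10/7 + 58.309ms (1/7)
6. 641.399ms @ 11/7 + 58.309ms (1/7)
7. 699.708ms @ 12/7 + 58.309ms (1/7)
8. 758.017ms @ 13/7 + 58.309ms (1/7)
9. 816.327ms @ 2 + 153.061ms (3/8)
10. 969.388ms @ 19/8 + 459.184ms (9/8)
11. 1428.571ms @ 7/2 + 204.082ms (1/2)
12. 1632.653ms @ 4 + 204.082ms (1/2)
13. 1836.735ms @ 9/2 + 204.082ms (1/2)
14. 2040.816ms @ 5 + 408.163ms (1)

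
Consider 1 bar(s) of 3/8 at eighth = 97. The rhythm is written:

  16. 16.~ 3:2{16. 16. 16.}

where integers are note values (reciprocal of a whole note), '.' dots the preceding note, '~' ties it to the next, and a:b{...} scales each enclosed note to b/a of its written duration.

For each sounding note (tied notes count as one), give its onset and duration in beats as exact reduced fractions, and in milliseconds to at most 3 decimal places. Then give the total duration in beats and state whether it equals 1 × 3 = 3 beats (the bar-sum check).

1) 0.0ms=0b +463.918ms=3/4b
2) 463.918ms=3/4b +773.196ms=5/4b
3) 1237.113ms=2b +309.278ms=1/2b
4) 1546.392ms=5/2b +309.278ms=1/2b
Σ=3b of 3 (97bpm 3/8) — PASS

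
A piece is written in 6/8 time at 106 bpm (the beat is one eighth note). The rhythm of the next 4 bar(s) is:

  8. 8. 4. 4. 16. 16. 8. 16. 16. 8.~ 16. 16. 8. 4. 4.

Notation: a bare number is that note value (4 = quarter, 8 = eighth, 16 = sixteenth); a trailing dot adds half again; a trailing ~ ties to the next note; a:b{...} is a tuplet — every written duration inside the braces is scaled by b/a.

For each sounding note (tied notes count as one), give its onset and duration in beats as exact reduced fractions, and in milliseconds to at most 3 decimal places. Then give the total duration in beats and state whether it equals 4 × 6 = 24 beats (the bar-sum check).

1) 0.0ms=0b +849.057ms=3/2b
2) 849.057ms=3/2b +849.057ms=3/2b
3) 1698.113ms=3b +1698.113ms=3b
4) 3396.226ms=6b +1698.113ms=3b
5) 5094.34ms=9b +424.528ms=3/4b
6) 5518.868ms=39/4b +424.528ms=3/4b
7) 5943.396ms=21/2b +849.057ms=3/2b
8) 6792.453ms=12b +424.528ms=3/4b
9) 7216.981ms=51/4b +424.528ms=3/4b
10) 7641.509ms=27/2b +1273.585ms=9/4b
11) 8915.094ms=63/4b +424.528ms=3/4b
12) 9339.623ms=33/2b +849.057ms=3/2b
13) 10188.679ms=18b +1698.113ms=3b
14) 11886.792ms=21b +1698.113ms=3b
Σ=24b of 24 (106bpm 6/8) — PASS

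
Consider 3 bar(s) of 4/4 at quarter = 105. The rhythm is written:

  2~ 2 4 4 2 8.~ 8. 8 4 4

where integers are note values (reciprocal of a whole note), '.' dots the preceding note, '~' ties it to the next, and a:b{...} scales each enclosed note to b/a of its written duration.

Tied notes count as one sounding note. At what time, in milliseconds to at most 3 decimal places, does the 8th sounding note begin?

1. 0.0ms @ 0 + 2285.714ms (4)
2. 2285.714ms @ 4 + 571.429ms (1)
3. 2857.143ms @ 5 + 571.429ms (1)
4. 3428.571ms @ 6 + 1142.857ms (2)
5. 4571.429ms @ 8 + 857.143ms (3/2)
6. 5428.571ms @ 19/2 + 285.714ms (1/2)
7. 5714.286ms @ 10 + 571.429ms (1)
8. 6285.714ms @ 11 + 571.429ms (1)

note 8 onset = 11b = 6285.714ms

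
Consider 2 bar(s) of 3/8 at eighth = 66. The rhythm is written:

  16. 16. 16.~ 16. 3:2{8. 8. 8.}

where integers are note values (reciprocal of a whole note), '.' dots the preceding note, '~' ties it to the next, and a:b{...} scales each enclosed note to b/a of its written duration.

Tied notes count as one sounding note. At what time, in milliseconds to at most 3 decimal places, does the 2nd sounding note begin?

1. 0.0ms @ 0 + 681.818ms (3/4)
2. 681.818ms @ 3/4 + 681.818ms (3/4)
3. 1363.636ms @ 3/2 + 1363.636ms (3/2)
4. 2727.273ms @ 3 + 909.091ms (1)
5. 3636.364ms @ 4 + 909.091ms (1)
6. 4545.455ms @ 5 + 909.091ms (1)

note 2 onset = 3/4b = 681.818ms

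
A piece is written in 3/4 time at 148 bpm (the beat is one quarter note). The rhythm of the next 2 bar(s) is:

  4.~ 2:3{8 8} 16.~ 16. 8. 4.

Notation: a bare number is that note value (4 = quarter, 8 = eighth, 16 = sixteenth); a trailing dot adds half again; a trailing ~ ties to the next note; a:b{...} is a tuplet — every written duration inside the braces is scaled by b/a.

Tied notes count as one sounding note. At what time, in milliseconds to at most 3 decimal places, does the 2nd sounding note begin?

1. 0.0ms @ 0 + 912.162ms (9/4)
2. 912.162ms @ 9/4 + 304.054ms (3/4)
3. 1216.216ms @ 3 + 304.054ms (3/4)
4. 1520.27ms @ 15/4 + 304.054ms (3/4)
5. 1824.324ms @ 9/2 + 608.108ms (3/2)

note 2 onset = 9/4b = 912.162ms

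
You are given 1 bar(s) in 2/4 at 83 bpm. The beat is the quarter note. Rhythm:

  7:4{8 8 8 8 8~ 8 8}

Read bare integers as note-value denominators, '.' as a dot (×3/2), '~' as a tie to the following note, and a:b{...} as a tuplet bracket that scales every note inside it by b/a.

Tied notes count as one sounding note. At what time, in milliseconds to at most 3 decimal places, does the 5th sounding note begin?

1. 0.0ms @ 0 + 206.54ms (2/7)
2. 206.54ms @ 2/7 + 206.54ms (2/7)
3. 413.081ms @ 4/7 + 206.54ms (2/7)
4. 619.621ms @ 6/7 + 206.54ms (2/7)
5. 826.162ms @ 8/7 + 413.081ms (4/7)
6. 1239.243ms @ 12/7 + 206.54ms (2/7)

note 5 onset = 8/7b = 826.162ms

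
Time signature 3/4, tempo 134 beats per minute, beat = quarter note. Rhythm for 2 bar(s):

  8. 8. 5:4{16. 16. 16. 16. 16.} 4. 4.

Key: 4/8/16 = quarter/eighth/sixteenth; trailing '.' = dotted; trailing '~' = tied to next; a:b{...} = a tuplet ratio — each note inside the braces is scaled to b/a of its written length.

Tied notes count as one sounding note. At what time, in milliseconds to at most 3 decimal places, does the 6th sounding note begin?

note 6 onset = 12/5b = 1074.627ms

1. 0.0ms @ 0 + 335.821ms (3/4)
2. 335.821ms @ 3/4 + 335.821ms (3/4)
3. 671.642ms @ 3/2 + 134.328ms (3/10)
4. 805.97ms @ 9/5 + 134.328ms (3/10)
5. 940.299ms @ 21/10 + 134.328ms (3/10)
6. 1074.627ms @ 12/5 + 134.328ms (3/10)
7. 1208.955ms @ 27/10 + 134.328ms (3/10)
8. 1343.284ms @ 3 + 671.642ms (3/2)
9. 2014.925ms @ 9/2 + 671.642ms (3/2)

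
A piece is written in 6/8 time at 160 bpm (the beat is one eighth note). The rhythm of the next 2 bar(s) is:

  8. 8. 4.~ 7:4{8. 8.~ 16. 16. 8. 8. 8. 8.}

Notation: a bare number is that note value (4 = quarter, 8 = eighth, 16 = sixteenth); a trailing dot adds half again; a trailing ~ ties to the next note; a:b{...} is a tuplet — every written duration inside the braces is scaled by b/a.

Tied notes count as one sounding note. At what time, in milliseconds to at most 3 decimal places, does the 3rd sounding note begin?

1. 0.0ms @ 0 + 562.5ms (3/2)
2. 562.5ms @ 3/2 + 562.5ms (3/2)
3. 1125.0ms @ 3 + 1446.429ms (27/7)
4. 2571.429ms @ 48/7 + 482.143ms (9/7)
5. 3053.571ms @ 57/7 + 160.714ms (3/7)
6. 3214.286ms @ 60/7 + 321.429ms (6/7)
7. 3535.714ms @ 66/7 + 321.429ms (6/7)
8. 3857.143ms @ 72/7 + 321.429ms (6/7)
9. 4178.571ms @ 78/7 + 321.429ms (6/7)

note 3 onset = 3b = 1125.0ms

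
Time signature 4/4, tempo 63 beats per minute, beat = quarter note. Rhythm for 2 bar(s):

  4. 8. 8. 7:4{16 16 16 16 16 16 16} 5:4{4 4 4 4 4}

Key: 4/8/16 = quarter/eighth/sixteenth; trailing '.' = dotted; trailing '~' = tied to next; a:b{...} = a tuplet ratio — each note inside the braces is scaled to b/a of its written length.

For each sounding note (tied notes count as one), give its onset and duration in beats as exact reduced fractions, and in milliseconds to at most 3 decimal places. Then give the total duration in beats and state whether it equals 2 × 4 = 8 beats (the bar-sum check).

1) 0.0ms=0b +1428.571ms=3/2b
2) 1428.571ms=3/2b +714.286ms=3/4b
3) 2142.857ms=9/4b +714.286ms=3/4b
4) 2857.143ms=3b +136.054ms=1/7b
5) 2993.197ms=22/7b +136.054ms=1/7b
6) 3129.252ms=23/7b +136.054ms=1/7b
7) 3265.306ms=24/7b +136.054ms=1/7b
8) 3401.361ms=25/7b +136.054ms=1/7b
9) 3537.415ms=26/7b +136.054ms=1/7b
10) 3673.469ms=27/7b +136.054ms=1/7b
11) 3809.524ms=4b +761.905ms=4/5b
12) 4571.429ms=24/5b +761.905ms=4/5b
13) 5333.333ms=28/5b +761.905ms=4/5b
14) 6095.238ms=32/5b +761.905ms=4/5b
15) 6857.143ms=36/5b +761.905ms=4/5b
Σ=8b of 8 (63bpm 4/4) — PASS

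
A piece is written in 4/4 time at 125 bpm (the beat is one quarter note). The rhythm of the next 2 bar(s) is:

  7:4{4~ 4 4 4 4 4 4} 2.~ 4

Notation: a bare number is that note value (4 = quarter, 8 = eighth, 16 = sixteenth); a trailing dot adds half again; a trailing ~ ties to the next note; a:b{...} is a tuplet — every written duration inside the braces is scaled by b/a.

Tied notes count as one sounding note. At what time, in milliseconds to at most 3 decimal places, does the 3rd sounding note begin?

1. 0.0ms @ 0 + 548.571ms (8/7)
2. 548.571ms @ 8/7 + 274.286ms (4/7)
3. 822.857ms @ 12/7 + 274.286ms (4/7)
4. 1097.143ms @ 16/7 + 274.286ms (4/7)
5. 1371.429ms @ 20/7 + 274.286ms (4/7)
6. 1645.714ms @ 24/7 + 274.286ms (4/7)
7. 1920.0ms @ 4 + 1920.0ms (4)

note 3 onset = 12/7b = 822.857ms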